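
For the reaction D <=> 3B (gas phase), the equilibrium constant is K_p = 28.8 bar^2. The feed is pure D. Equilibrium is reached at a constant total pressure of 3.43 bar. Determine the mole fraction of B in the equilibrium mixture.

Take 1 mol D as basis and let X be its fractional conversion, so ξ = X.
Mole table: n_D = 1 − X; n_B = 3X.
Summing: n_T = 1 + 2X.
Mole fractions y_i = n_i/n_T; K_p = p_B^3 / (p_D) with p_i = y_i·P.
Substituting and setting equal to 28.8 bar^2 gives a polynomial in X; the root in (0,1) is X = 0.564.
Then n_B = 1.69, n_T = 2.13, so y_B = 0.795.

y_B = 0.795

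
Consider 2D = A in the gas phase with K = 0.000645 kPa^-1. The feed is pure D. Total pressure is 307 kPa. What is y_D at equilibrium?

y_D = 0.855

Let X = conversion of D (basis 1 mol D); extent of reaction ξ = 0.5X.
At extent ξ: n_D = 1 − X; n_A = 0.5X.
Total moles n_T = 1 − 0.5X.
y_i = n_i/n_T, p_i = y_i·P. K = p_A / (p_D^2).
Equating to 0.000645 kPa^-1 and solving on 0 < X < 1: X = 0.253.
Then n_D = 0.747, n_T = 0.874, so y_D = 0.855.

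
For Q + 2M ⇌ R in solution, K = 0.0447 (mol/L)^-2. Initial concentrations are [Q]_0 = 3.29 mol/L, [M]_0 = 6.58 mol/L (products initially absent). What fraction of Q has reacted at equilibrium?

X = 0.406

Let X = conversion of Q; extent ξ = 3.29·X mol/L.
Concentrations: [Q] = 3.29 − 3.29X; [M] = 6.58 − 6.58X; [R] = 3.29X.
K = [R] / ([Q] [M]^2).
This equals 0.0447 at X = 0.406 (the root in 0 < X < 1).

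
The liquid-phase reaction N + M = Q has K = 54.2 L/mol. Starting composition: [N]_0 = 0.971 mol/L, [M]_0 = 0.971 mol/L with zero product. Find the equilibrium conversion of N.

X = 0.871

Let X = conversion of N; extent ξ = 0.971·X mol/L.
Concentrations: [N] = 0.971 − 0.971X; [M] = 0.971 − 0.971X; [Q] = 0.971X.
K = [Q] / ([N] [M]).
Solving K = 54.2 for X ∈ (0,1): X = 0.871.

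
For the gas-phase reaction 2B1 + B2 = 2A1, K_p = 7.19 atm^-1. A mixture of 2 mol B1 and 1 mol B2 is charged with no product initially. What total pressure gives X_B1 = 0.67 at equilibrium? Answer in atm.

Let X = conversion of B1 (basis 2 mol B1); extent of reaction ξ = X.
At extent ξ: n_B1 = 2 − 2X; n_B2 = 1 − X; n_A1 = 2X.
Total moles n_T = 3 − X.
K_p = p_A1^2 / (p_B1^2 p_B2) with p_i = (n_i/n_T)·P.
At X = 0.67: the mole-fraction product g(X) = Π y_i^ν_i = 29.1. Since K_p = g(X)·P^{-1}, P = (g/K_p)^(1/1) = (29.1/7.19)^(1/1) = 4.05 atm.

P = 4.05 atm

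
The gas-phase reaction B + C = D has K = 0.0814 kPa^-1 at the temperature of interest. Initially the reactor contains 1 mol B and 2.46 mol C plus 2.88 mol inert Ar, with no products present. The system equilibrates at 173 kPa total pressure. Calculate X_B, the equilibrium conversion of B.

X = 0.808

Let X = conversion of B (basis 1 mol B); extent of reaction ξ = X.
Moles: n_B = 1 − X; n_C = 2.46 − X; n_D = X; n_I = 2.88 (inert).
n_T = Σnᵢ = 6.34 − X.
With p_i = (n_i/n_T)P, K = p_D / (p_B p_C).
Setting this equal to 0.0814 kPa^-1 and taking the physical root (0 < X < 1) gives X = 0.808.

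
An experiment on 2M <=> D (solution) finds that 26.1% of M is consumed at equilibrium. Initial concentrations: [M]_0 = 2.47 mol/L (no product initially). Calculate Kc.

Let X = conversion of M.
Concentrations: [M] = 2.47 − 2.47X; [D] = 1.24X.
At X = 0.261: [M] = 1.83, [D] = 0.322.
Kc = [D] / ([M]^2) = 0.0967 L/mol.

Kc = 0.0967 L/mol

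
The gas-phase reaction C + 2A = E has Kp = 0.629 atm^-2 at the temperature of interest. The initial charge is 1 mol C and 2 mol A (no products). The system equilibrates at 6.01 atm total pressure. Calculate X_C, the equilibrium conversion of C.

X = 0.733

Let X = conversion of C (basis 1 mol C); extent of reaction ξ = X.
Species balance: n_C = 1 − X; n_A = 2 − 2X; n_E = X.
n_T = Σnᵢ = 3 − 2X.
Mole fractions y_i = n_i/n_T; Kp = p_E / (p_C p_A^2) with p_i = y_i·P.
Equating to 0.629 atm^-2 and solving on 0 < X < 1: X = 0.733.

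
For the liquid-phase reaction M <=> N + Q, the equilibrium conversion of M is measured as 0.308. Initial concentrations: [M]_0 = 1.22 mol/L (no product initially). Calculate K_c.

Let X = conversion of M.
Concentrations: [M] = 1.22 − 1.22X; [N] = 1.22X; [Q] = 1.22X.
At X = 0.308: [M] = 0.844, [N] = 0.376, [Q] = 0.376.
K_c = [N] [Q] / ([M]) = 0.167 mol/L.

K_c = 0.167 mol/L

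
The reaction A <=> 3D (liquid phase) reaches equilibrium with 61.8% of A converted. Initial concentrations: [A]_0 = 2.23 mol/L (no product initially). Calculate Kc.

Kc = 83 (mol/L)^2

Let X = conversion of A.
Concentrations: [A] = 2.23 − 2.23X; [D] = 6.69X.
At X = 0.618: [A] = 0.852, [D] = 4.13.
Kc = [D]^3 / ([A]) = 83 (mol/L)^2.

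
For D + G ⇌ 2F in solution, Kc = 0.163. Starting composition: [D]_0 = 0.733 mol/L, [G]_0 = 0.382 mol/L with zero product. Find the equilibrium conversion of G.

Let X = conversion of G; extent ξ = 0.382·X mol/L.
Concentrations: [D] = 0.733 − 0.382X; [G] = 0.382 − 0.382X; [F] = 0.764X.
Kc = [F]^2 / ([D] [G]).
This equals 0.163 at X = 0.230 (the root in 0 < X < 1).

X = 0.230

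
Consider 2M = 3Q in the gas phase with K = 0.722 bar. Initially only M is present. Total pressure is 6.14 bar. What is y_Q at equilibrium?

Take 1 mol M as basis and let X be its fractional conversion, so ξ = 0.5X.
Mole table: n_M = 1 − X; n_Q = 1.5X.
n_T = Σnᵢ = 1 + 0.5X.
With p_i = (n_i/n_T)P, K = p_Q^3 / (p_M^2).
Equating to 0.722 bar and solving on 0 < X < 1: X = 0.275.
Then n_Q = 0.413, n_T = 1.14, so y_Q = 0.363.

y_Q = 0.363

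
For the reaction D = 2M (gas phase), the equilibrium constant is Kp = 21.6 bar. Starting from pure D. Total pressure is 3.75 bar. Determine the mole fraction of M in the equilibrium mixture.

y_M = 0.869

Basis: 1 mol D initially; let X = conversion of D. Extent ξ = X.
At extent ξ: n_D = 1 − X; n_M = 2X.
Summing: n_T = 1 + X.
Mole fractions y_i = n_i/n_T; Kp = p_M^2 / (p_D) with p_i = y_i·P.
This yields a degree-2 equation in X; solving on (0,1), X = 0.768.
Then n_M = 1.54, n_T = 1.77, so y_M = 0.869.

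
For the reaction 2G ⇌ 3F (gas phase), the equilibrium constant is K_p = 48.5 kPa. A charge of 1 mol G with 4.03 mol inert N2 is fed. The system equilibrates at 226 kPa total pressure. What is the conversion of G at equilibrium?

X = 0.460

Take 1 mol G as basis and let X be its fractional conversion, so ξ = 0.5X.
Species balance: n_G = 1 − X; n_F = 1.5X; n_I = 4.03 (inert).
Total moles n_T = 5.03 + 0.5X.
With p_i = (n_i/n_T)P, K_p = p_F^3 / (p_G^2).
Substituting and setting equal to 48.5 kPa gives a polynomial in X; the root in (0,1) is X = 0.460.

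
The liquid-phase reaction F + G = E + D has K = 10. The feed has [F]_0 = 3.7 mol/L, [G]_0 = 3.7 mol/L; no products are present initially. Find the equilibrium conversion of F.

Let X = conversion of F; extent ξ = 3.7·X mol/L.
Concentrations: [F] = 3.7 − 3.7X; [G] = 3.7 − 3.7X; [E] = 3.7X; [D] = 3.7X.
K = [E] [D] / ([F] [G]).
Equating to 10: the physical root is X = 0.760.

X = 0.760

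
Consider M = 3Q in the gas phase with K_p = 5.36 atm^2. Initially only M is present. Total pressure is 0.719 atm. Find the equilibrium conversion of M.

X = 0.802

Basis: 1 mol M initially; let X = conversion of M. Extent ξ = X.
At extent ξ: n_M = 1 − X; n_Q = 3X.
Summing: n_T = 1 + 2X.
With p_i = (n_i/n_T)P, K_p = p_Q^3 / (p_M).
This yields a degree-3 equation in X; solving on (0,1), X = 0.802.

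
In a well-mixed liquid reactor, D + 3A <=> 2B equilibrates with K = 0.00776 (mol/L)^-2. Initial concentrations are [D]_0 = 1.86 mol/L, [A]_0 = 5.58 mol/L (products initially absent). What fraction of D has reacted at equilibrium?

Let X = conversion of D; extent ξ = 1.86·X mol/L.
Concentrations: [D] = 1.86 − 1.86X; [A] = 5.58 − 5.58X; [B] = 3.72X.
K = [B]^2 / ([D] [A]^3).
Equating to 0.00776 (mol/L)^-2: the physical root is X = 0.244.

X = 0.244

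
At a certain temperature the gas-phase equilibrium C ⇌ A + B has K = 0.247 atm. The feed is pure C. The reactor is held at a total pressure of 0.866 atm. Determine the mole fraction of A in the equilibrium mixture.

y_A = 0.320

Let X = conversion of C (basis 1 mol C); extent of reaction ξ = X.
Moles: n_C = 1 − X; n_A = X; n_B = X.
n_T = Σnᵢ = 1 + X.
With p_i = (n_i/n_T)P, K = p_A p_B / (p_C).
Substituting and setting equal to 0.247 atm gives a polynomial in X; the root in (0,1) is X = 0.471.
Then n_A = 0.471, n_T = 1.47, so y_A = 0.320.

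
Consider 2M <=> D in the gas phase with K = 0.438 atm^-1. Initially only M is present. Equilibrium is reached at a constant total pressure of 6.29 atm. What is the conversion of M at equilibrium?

X = 0.712

Let X = conversion of M (basis 1 mol M); extent of reaction ξ = 0.5X.
Moles: n_M = 1 − X; n_D = 0.5X.
Total moles n_T = 1 − 0.5X.
Mole fractions y_i = n_i/n_T; K = p_D / (p_M^2) with p_i = y_i·P.
Equating to 0.438 atm^-1 and solving on 0 < X < 1: X = 0.712.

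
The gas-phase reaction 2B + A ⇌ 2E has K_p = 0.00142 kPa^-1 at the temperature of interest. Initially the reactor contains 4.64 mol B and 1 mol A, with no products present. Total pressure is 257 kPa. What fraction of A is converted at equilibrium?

Take 1 mol A as basis and let X be its fractional conversion, so ξ = X.
At extent ξ: n_B = 4.64 − 2X; n_A = 1 − X; n_E = 2X.
Total moles n_T = 5.64 − X.
y_i = n_i/n_T, p_i = y_i·P. K_p = p_E^2 / (p_B^2 p_A).
Setting this equal to 0.00142 kPa^-1 and taking the physical root (0 < X < 1) gives X = 0.395.

X = 0.395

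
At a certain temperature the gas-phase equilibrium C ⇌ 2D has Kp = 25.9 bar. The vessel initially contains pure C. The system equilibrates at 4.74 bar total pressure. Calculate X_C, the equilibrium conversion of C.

Basis: 1 mol C initially; let X = conversion of C. Extent ξ = X.
Species balance: n_C = 1 − X; n_D = 2X.
Total moles n_T = 1 + X.
y_i = n_i/n_T, p_i = y_i·P. Kp = p_D^2 / (p_C).
This yields a degree-2 equation in X; solving on (0,1), X = 0.760.

X = 0.760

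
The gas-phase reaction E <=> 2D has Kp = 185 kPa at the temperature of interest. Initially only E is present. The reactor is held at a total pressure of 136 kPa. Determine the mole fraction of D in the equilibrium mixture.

Basis: 1 mol E initially; let X = conversion of E. Extent ξ = X.
At extent ξ: n_E = 1 − X; n_D = 2X.
n_T = Σnᵢ = 1 + X.
y_i = n_i/n_T, p_i = y_i·P. Kp = p_D^2 / (p_E).
Setting this equal to 185 kPa and taking the physical root (0 < X < 1) gives X = 0.504.
Then n_D = 1.01, n_T = 1.5, so y_D = 0.670.

y_D = 0.670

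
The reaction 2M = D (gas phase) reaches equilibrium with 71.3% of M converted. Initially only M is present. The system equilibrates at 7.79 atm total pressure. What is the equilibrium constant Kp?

Let X = conversion of M (basis 1 mol M); extent of reaction ξ = 0.5X.
Species balance: n_M = 1 − X; n_D = 0.5X.
Total moles n_T = 1 − 0.5X.
At X = 0.713: n_M = 0.287, n_D = 0.356, n_T = 0.643.
p_i = (n_i/n_T)·P. Kp = p_D / (p_M^2) = 0.358 atm^-1.

Kp = 0.358 atm^-1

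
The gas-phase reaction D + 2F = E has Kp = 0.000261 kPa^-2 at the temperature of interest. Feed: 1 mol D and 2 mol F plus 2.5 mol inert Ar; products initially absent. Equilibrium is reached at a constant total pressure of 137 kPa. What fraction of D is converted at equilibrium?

X = 0.290

Take 1 mol D as basis and let X be its fractional conversion, so ξ = X.
Moles: n_D = 1 − X; n_F = 2 − 2X; n_E = X; n_I = 2.5 (inert).
n_T = Σnᵢ = 5.5 − 2X.
Mole fractions y_i = n_i/n_T; Kp = p_E / (p_D p_F^2) with p_i = y_i·P.
Equating to 0.000261 kPa^-2 and solving on 0 < X < 1: X = 0.290.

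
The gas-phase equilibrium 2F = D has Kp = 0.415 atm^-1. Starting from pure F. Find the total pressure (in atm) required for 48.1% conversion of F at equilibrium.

Basis: 1 mol F initially; let X = conversion of F. Extent ξ = 0.5X.
At extent ξ: n_F = 1 − X; n_D = 0.5X.
n_T = Σnᵢ = 1 − 0.5X.
Kp = p_D / (p_F^2) with p_i = (n_i/n_T)·P.
At X = 0.481: the mole-fraction product g(X) = Π y_i^ν_i = 0.6781. Since Kp = g(X)·P^{-1}, P = (g/Kp)^(1/1) = (0.6781/0.415)^(1/1) = 1.63 atm.

P = 1.63 atm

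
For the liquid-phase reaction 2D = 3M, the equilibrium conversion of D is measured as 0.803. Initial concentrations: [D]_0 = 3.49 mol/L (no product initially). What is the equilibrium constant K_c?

Let X = conversion of D.
Concentrations: [D] = 3.49 − 3.49X; [M] = 5.24X.
At X = 0.803: [D] = 0.688, [M] = 4.2.
K_c = [M]^3 / ([D]^2) = 157 mol/L.

K_c = 157 mol/L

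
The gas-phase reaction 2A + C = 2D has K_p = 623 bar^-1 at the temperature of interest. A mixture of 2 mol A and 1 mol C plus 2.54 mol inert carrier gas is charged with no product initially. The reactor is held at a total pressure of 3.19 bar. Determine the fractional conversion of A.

Let X = conversion of A (basis 2 mol A); extent of reaction ξ = X.
Mole table: n_A = 2 − 2X; n_C = 1 − X; n_D = 2X; n_I = 2.54 (inert).
n_T = Σnᵢ = 5.54 − X.
Mole fractions y_i = n_i/n_T; K_p = p_D^2 / (p_A^2 p_C) with p_i = y_i·P.
Substituting and setting equal to 623 bar^-1 gives a polynomial in X; the root in (0,1) is X = 0.878.

X = 0.878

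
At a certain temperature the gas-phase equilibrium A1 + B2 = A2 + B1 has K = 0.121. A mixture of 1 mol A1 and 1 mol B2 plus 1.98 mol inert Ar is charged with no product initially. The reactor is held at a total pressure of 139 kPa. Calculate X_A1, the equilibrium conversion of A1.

X = 0.258

Basis: 1 mol A1 initially; let X = conversion of A1. Extent ξ = X.
Species balance: n_A1 = 1 − X; n_B2 = 1 − X; n_A2 = X; n_B1 = X; n_I = 1.98 (inert).
Total moles n_T = 3.98 (Δν = 0, constant).
Mole fractions y_i = n_i/n_T; K = p_A2 p_B1 / (p_A1 p_B2) with p_i = y_i·P.
Setting this equal to 0.121 and taking the physical root (0 < X < 1) gives X = 0.258.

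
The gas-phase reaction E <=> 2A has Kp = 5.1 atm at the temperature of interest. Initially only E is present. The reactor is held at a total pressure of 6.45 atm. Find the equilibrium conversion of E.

X = 0.406

Basis: 1 mol E initially; let X = conversion of E. Extent ξ = X.
Mole table: n_E = 1 − X; n_A = 2X.
Total moles n_T = 1 + X.
Mole fractions y_i = n_i/n_T; Kp = p_A^2 / (p_E) with p_i = y_i·P.
Setting this equal to 5.1 atm and taking the physical root (0 < X < 1) gives X = 0.406.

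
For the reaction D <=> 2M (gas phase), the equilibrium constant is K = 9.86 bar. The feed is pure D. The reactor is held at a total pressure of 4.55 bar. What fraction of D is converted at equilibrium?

X = 0.593

Take 1 mol D as basis and let X be its fractional conversion, so ξ = X.
At extent ξ: n_D = 1 − X; n_M = 2X.
Total moles n_T = 1 + X.
y_i = n_i/n_T, p_i = y_i·P. K = p_M^2 / (p_D).
Setting this equal to 9.86 bar and taking the physical root (0 < X < 1) gives X = 0.593.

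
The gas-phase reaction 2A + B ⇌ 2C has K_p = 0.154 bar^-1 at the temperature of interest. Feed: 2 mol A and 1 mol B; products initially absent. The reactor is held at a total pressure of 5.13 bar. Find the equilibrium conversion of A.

Basis: 2 mol A initially; let X = conversion of A. Extent ξ = X.
Species balance: n_A = 2 − 2X; n_B = 1 − X; n_C = 2X.
Summing: n_T = 3 − X.
y_i = n_i/n_T, p_i = y_i·P. K_p = p_C^2 / (p_A^2 p_B).
This yields a degree-3 equation in X; solving on (0,1), X = 0.310.

X = 0.310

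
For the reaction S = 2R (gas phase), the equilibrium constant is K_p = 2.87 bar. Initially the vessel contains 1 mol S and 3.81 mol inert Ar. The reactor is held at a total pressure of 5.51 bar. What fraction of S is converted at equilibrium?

X = 0.557

Let X = conversion of S (basis 1 mol S); extent of reaction ξ = X.
At extent ξ: n_S = 1 − X; n_R = 2X; n_I = 3.81 (inert).
Total moles n_T = 4.81 + X.
Mole fractions y_i = n_i/n_T; K_p = p_R^2 / (p_S) with p_i = y_i·P.
Setting this equal to 2.87 bar and taking the physical root (0 < X < 1) gives X = 0.557.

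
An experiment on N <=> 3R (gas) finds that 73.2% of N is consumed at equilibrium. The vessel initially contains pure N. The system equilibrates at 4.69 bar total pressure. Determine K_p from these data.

Take 1 mol N as basis and let X be its fractional conversion, so ξ = X.
Moles: n_N = 1 − X; n_R = 3X.
Total moles n_T = 1 + 2X.
At X = 0.732: n_N = 0.268, n_R = 2.2, n_T = 2.46.
p_i = (n_i/n_T)·P. K_p = p_R^3 / (p_N) = 143 bar^2.

K_p = 143 bar^2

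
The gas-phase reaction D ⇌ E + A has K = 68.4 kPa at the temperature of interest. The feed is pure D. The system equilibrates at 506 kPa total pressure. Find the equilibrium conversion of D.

Let X = conversion of D (basis 1 mol D); extent of reaction ξ = X.
Species balance: n_D = 1 − X; n_E = X; n_A = X.
Total moles n_T = 1 + X.
With p_i = (n_i/n_T)P, K = p_E p_A / (p_D).
Equating to 68.4 kPa and solving on 0 < X < 1: X = 0.345.

X = 0.345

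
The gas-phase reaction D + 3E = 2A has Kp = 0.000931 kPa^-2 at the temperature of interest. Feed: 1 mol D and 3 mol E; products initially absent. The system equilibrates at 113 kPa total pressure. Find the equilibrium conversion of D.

X = 0.573

Let X = conversion of D (basis 1 mol D); extent of reaction ξ = X.
Moles: n_D = 1 − X; n_E = 3 − 3X; n_A = 2X.
Summing: n_T = 4 − 2X.
y_i = n_i/n_T, p_i = y_i·P. Kp = p_A^2 / (p_D p_E^3).
Setting this equal to 0.000931 kPa^-2 and taking the physical root (0 < X < 1) gives X = 0.573.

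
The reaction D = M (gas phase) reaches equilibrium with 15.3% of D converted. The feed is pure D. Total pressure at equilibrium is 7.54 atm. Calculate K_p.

K_p = 0.181

Take 1 mol D as basis and let X be its fractional conversion, so ξ = X.
Mole table: n_D = 1 − X; n_M = X.
Since Δν = 0, n_T = 1 throughout.
At X = 0.153: n_D = 0.847, n_M = 0.153, n_T = 1.
p_i = (n_i/n_T)·P. K_p = p_M / (p_D) = 0.181.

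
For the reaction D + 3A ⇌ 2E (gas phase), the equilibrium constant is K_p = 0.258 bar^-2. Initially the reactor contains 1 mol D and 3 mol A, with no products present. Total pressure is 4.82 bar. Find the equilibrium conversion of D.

X = 0.511

Let X = conversion of D (basis 1 mol D); extent of reaction ξ = X.
Moles: n_D = 1 − X; n_A = 3 − 3X; n_E = 2X.
Total moles n_T = 4 − 2X.
With p_i = (n_i/n_T)P, K_p = p_E^2 / (p_D p_A^3).
This yields a degree-4 equation in X; solving on (0,1), X = 0.511.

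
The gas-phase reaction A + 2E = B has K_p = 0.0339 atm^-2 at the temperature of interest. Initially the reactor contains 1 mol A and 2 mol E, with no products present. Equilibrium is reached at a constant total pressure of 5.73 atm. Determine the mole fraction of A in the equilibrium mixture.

Let X = conversion of A (basis 1 mol A); extent of reaction ξ = X.
At extent ξ: n_A = 1 − X; n_E = 2 − 2X; n_B = X.
n_T = Σnᵢ = 3 − 2X.
Mole fractions y_i = n_i/n_T; K_p = p_B / (p_A p_E^2) with p_i = y_i·P.
Setting this equal to 0.0339 atm^-2 and taking the physical root (0 < X < 1) gives X = 0.279.
Then n_A = 0.721, n_T = 2.44, so y_A = 0.295.

y_A = 0.295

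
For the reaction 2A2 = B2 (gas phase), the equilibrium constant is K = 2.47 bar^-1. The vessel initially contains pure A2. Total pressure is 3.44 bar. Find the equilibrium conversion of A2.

Basis: 1 mol A2 initially; let X = conversion of A2. Extent ξ = 0.5X.
At extent ξ: n_A2 = 1 − X; n_B2 = 0.5X.
n_T = Σnᵢ = 1 − 0.5X.
Mole fractions y_i = n_i/n_T; K = p_B2 / (p_A2^2) with p_i = y_i·P.
Equating to 2.47 bar^-1 and solving on 0 < X < 1: X = 0.831.

X = 0.831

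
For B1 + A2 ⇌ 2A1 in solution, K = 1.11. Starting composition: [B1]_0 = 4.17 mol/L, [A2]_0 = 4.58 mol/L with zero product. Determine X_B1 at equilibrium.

Let X = conversion of B1; extent ξ = 4.17·X mol/L.
Concentrations: [B1] = 4.17 − 4.17X; [A2] = 4.58 − 4.17X; [A1] = 8.34X.
K = [A1]^2 / ([B1] [A2]).
Setting equal to 1.11 and solving for X on (0,1) gives X = 0.361.

X = 0.361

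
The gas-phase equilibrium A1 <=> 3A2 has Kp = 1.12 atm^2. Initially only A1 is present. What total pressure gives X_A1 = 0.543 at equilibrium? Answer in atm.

Let X = conversion of A1 (basis 1 mol A1); extent of reaction ξ = X.
Moles: n_A1 = 1 − X; n_A2 = 3X.
Total moles n_T = 1 + 2X.
Kp = p_A2^3 / (p_A1) with p_i = (n_i/n_T)·P.
At X = 0.543: the mole-fraction product g(X) = Π y_i^ν_i = 2.174. Since Kp = g(X)·P^{2}, P = (Kp/g)^(1/2) = (1.12/2.174)^(1/2) = 0.718 atm.

P = 0.718 atm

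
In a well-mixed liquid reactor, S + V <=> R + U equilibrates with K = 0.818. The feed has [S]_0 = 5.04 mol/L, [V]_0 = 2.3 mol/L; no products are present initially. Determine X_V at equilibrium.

X = 0.657

Let X = conversion of V; extent ξ = 2.3·X mol/L.
Concentrations: [S] = 5.04 − 2.3X; [V] = 2.3 − 2.3X; [R] = 2.3X; [U] = 2.3X.
K = [R] [U] / ([S] [V]).
Setting equal to 0.818 and solving for X on (0,1) gives X = 0.657.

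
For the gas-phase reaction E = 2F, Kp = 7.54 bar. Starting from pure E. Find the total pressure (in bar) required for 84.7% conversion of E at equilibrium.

P = 0.743 bar

Take 1 mol E as basis and let X be its fractional conversion, so ξ = X.
Moles: n_E = 1 − X; n_F = 2X.
n_T = Σnᵢ = 1 + X.
Kp = p_F^2 / (p_E) with p_i = (n_i/n_T)·P.
At X = 0.847: the mole-fraction product g(X) = Π y_i^ν_i = 10.15. Since Kp = g(X)·P^{1}, P = (Kp/g)^(1/1) = (7.54/10.15)^(1/1) = 0.743 bar.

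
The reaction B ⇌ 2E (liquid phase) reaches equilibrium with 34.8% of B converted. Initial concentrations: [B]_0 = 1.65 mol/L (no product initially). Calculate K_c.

Let X = conversion of B.
Concentrations: [B] = 1.65 − 1.65X; [E] = 3.3X.
At X = 0.348: [B] = 1.08, [E] = 1.15.
K_c = [E]^2 / ([B]) = 1.23 mol/L.

K_c = 1.23 mol/L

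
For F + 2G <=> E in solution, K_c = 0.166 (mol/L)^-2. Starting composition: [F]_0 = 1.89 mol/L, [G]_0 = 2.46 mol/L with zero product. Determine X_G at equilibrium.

X = 0.404

Let X = conversion of G; extent ξ = 2.46X/2 mol/L.
Concentrations: [F] = 1.89 − 1.23X; [G] = 2.46 − 2.46X; [E] = 1.23X.
K_c = [E] / ([F] [G]^2).
This equals 0.166 at X = 0.404 (the root in 0 < X < 1).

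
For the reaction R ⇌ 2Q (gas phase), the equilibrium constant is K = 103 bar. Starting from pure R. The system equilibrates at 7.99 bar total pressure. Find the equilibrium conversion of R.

X = 0.874

Basis: 1 mol R initially; let X = conversion of R. Extent ξ = X.
Mole table: n_R = 1 − X; n_Q = 2X.
Total moles n_T = 1 + X.
y_i = n_i/n_T, p_i = y_i·P. K = p_Q^2 / (p_R).
Substituting and setting equal to 103 bar gives a polynomial in X; the root in (0,1) is X = 0.874.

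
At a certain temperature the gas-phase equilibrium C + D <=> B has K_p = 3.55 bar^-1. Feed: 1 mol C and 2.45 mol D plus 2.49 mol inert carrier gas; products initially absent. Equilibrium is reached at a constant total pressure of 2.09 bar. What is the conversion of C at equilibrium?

X = 0.712

Take 1 mol C as basis and let X be its fractional conversion, so ξ = X.
Moles: n_C = 1 − X; n_D = 2.45 − X; n_B = X; n_I = 2.49 (inert).
Summing: n_T = 5.94 − X.
Mole fractions y_i = n_i/n_T; K_p = p_B / (p_C p_D) with p_i = y_i·P.
This yields a degree-2 equation in X; solving on (0,1), X = 0.712.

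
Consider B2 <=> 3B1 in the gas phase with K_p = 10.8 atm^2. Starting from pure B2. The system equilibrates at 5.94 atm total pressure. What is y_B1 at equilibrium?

y_B1 = 0.526

Let X = conversion of B2 (basis 1 mol B2); extent of reaction ξ = X.
At extent ξ: n_B2 = 1 − X; n_B1 = 3X.
Total moles n_T = 1 + 2X.
y_i = n_i/n_T, p_i = y_i·P. K_p = p_B1^3 / (p_B2).
Equating to 10.8 atm^2 and solving on 0 < X < 1: X = 0.270.
Then n_B1 = 0.809, n_T = 1.54, so y_B1 = 0.526.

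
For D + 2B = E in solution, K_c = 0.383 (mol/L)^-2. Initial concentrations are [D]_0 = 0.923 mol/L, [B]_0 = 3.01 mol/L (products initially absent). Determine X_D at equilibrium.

Let X = conversion of D; extent ξ = 0.923·X mol/L.
Concentrations: [D] = 0.923 − 0.923X; [B] = 3.01 − 1.85X; [E] = 0.923X.
K_c = [E] / ([D] [B]^2).
Equating to 0.383 (mol/L)^-2: the physical root is X = 0.587.

X = 0.587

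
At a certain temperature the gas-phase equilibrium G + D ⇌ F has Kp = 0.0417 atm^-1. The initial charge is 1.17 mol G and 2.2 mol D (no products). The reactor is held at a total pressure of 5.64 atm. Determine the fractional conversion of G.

Take 1.17 mol G as basis and let X be its fractional conversion, so ξ = 1.17X.
At extent ξ: n_G = 1.17 − 1.17X; n_D = 2.2 − 1.17X; n_F = 1.17X.
Total moles n_T = 3.37 − 1.17X.
Mole fractions y_i = n_i/n_T; Kp = p_F / (p_G p_D) with p_i = y_i·P.
Setting this equal to 0.0417 atm^-1 and taking the physical root (0 < X < 1) gives X = 0.130.

X = 0.130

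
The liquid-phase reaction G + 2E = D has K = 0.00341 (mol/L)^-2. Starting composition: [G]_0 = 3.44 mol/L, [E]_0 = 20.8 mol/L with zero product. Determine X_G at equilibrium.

Let X = conversion of G; extent ξ = 3.44·X mol/L.
Concentrations: [G] = 3.44 − 3.44X; [E] = 20.8 − 6.88X; [D] = 3.44X.
K = [D] / ([G] [E]^2).
Setting equal to 0.00341 and solving for X on (0,1) gives X = 0.506.

X = 0.506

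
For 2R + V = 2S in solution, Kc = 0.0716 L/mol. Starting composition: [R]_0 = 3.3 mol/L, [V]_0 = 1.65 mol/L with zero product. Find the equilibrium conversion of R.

Let X = conversion of R; extent ξ = 3.3X/2 mol/L.
Concentrations: [R] = 3.3 − 3.3X; [V] = 1.65 − 1.65X; [S] = 3.3X.
Kc = [S]^2 / ([R]^2 [V]).
Setting equal to 0.0716 and solving for X on (0,1) gives X = 0.232.

X = 0.232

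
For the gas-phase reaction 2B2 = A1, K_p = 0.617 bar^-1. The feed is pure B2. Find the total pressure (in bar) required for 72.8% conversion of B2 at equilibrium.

Let X = conversion of B2 (basis 1 mol B2); extent of reaction ξ = 0.5X.
At extent ξ: n_B2 = 1 − X; n_A1 = 0.5X.
Summing: n_T = 1 − 0.5X.
K_p = p_A1 / (p_B2^2) with p_i = (n_i/n_T)·P.
At X = 0.728: the mole-fraction product g(X) = Π y_i^ν_i = 3.129. Since K_p = g(X)·P^{-1}, P = (g/K_p)^(1/1) = (3.129/0.617)^(1/1) = 5.07 bar.

P = 5.07 bar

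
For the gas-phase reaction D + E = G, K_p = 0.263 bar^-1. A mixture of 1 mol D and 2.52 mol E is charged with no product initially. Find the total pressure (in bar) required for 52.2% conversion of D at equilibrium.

Let X = conversion of D (basis 1 mol D); extent of reaction ξ = X.
At extent ξ: n_D = 1 − X; n_E = 2.52 − X; n_G = X.
Total moles n_T = 3.52 − X.
K_p = p_G / (p_D p_E) with p_i = (n_i/n_T)·P.
At X = 0.522: the mole-fraction product g(X) = Π y_i^ν_i = 1.639. Since K_p = g(X)·P^{-1}, P = (g/K_p)^(1/1) = (1.639/0.263)^(1/1) = 6.23 bar.

P = 6.23 bar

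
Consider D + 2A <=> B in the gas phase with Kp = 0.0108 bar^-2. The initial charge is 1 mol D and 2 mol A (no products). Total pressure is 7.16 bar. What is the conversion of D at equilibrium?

Take 1 mol D as basis and let X be its fractional conversion, so ξ = X.
Species balance: n_D = 1 − X; n_A = 2 − 2X; n_B = X.
n_T = Σnᵢ = 3 − 2X.
With p_i = (n_i/n_T)P, Kp = p_B / (p_D p_A^2).
Equating to 0.0108 bar^-2 and solving on 0 < X < 1: X = 0.177.

X = 0.177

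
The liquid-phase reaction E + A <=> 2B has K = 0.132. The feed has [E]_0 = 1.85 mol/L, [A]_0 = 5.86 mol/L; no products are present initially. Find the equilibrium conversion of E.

Let X = conversion of E; extent ξ = 1.85·X mol/L.
Concentrations: [E] = 1.85 − 1.85X; [A] = 5.86 − 1.85X; [B] = 3.7X.
K = [B]^2 / ([E] [A]).
Setting equal to 0.132 and solving for X on (0,1) gives X = 0.265.

X = 0.265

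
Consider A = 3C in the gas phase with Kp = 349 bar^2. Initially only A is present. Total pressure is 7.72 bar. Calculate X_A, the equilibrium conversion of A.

Take 1 mol A as basis and let X be its fractional conversion, so ξ = X.
Species balance: n_A = 1 − X; n_C = 3X.
n_T = Σnᵢ = 1 + 2X.
y_i = n_i/n_T, p_i = y_i·P. Kp = p_C^3 / (p_A).
Substituting and setting equal to 349 bar^2 gives a polynomial in X; the root in (0,1) is X = 0.715.

X = 0.715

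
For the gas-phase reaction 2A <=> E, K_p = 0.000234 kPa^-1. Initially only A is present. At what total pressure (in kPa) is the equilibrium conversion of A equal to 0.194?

P = 576 kPa

Take 1 mol A as basis and let X be its fractional conversion, so ξ = 0.5X.
Moles: n_A = 1 − X; n_E = 0.5X.
Total moles n_T = 1 − 0.5X.
K_p = p_E / (p_A^2) with p_i = (n_i/n_T)·P.
At X = 0.194: the mole-fraction product g(X) = Π y_i^ν_i = 0.1348. Since K_p = g(X)·P^{-1}, P = (g/K_p)^(1/1) = (0.1348/0.000234)^(1/1) = 576 kPa.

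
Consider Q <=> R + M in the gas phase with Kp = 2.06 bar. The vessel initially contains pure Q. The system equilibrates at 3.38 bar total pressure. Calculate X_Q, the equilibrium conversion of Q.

Let X = conversion of Q (basis 1 mol Q); extent of reaction ξ = X.
Mole table: n_Q = 1 − X; n_R = X; n_M = X.
Total moles n_T = 1 + X.
Mole fractions y_i = n_i/n_T; Kp = p_R p_M / (p_Q) with p_i = y_i·P.
Substituting and setting equal to 2.06 bar gives a polynomial in X; the root in (0,1) is X = 0.615.

X = 0.615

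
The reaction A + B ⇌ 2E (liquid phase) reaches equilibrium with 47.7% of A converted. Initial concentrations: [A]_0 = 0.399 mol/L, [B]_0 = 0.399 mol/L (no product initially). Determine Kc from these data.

Let X = conversion of A.
Concentrations: [A] = 0.399 − 0.399X; [B] = 0.399 − 0.399X; [E] = 0.798X.
At X = 0.477: [A] = 0.209, [B] = 0.209, [E] = 0.381.
Kc = [E]^2 / ([A] [B]) = 3.33.

Kc = 3.33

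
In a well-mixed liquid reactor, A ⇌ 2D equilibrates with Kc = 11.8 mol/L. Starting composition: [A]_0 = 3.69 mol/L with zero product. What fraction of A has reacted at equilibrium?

X = 0.580

Let X = conversion of A; extent ξ = 3.69·X mol/L.
Concentrations: [A] = 3.69 − 3.69X; [D] = 7.38X.
Kc = [D]^2 / ([A]).
Setting equal to 11.8 and solving for X on (0,1) gives X = 0.580.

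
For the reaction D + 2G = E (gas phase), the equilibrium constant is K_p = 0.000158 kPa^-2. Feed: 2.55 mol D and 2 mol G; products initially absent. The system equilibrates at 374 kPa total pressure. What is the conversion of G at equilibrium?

Take 2 mol G as basis and let X be its fractional conversion, so ξ = X.
Species balance: n_D = 2.55 − X; n_G = 2 − 2X; n_E = X.
Total moles n_T = 4.55 − 2X.
Mole fractions y_i = n_i/n_T; K_p = p_E / (p_D p_G^2) with p_i = y_i·P.
Equating to 0.000158 kPa^-2 and solving on 0 < X < 1: X = 0.788.

X = 0.788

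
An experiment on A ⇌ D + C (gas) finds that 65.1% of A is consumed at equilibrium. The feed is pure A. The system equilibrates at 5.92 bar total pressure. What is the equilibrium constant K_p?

K_p = 4.35 bar

Basis: 1 mol A initially; let X = conversion of A. Extent ξ = X.
Mole table: n_A = 1 − X; n_D = X; n_C = X.
Total moles n_T = 1 + X.
At X = 0.651: n_A = 0.349, n_D = 0.651, n_C = 0.651, n_T = 1.65.
p_i = (n_i/n_T)·P. K_p = p_D p_C / (p_A) = 4.35 bar.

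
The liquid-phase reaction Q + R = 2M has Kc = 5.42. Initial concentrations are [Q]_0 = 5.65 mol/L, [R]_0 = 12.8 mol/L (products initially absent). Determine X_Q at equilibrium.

Let X = conversion of Q; extent ξ = 5.65·X mol/L.
Concentrations: [Q] = 5.65 − 5.65X; [R] = 12.8 − 5.65X; [M] = 11.3X.
Kc = [M]^2 / ([Q] [R]).
Setting equal to 5.42 and solving for X on (0,1) gives X = 0.737.

X = 0.737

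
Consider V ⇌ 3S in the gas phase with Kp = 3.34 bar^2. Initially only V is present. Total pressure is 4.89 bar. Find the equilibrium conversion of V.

Let X = conversion of V (basis 1 mol V); extent of reaction ξ = X.
Species balance: n_V = 1 − X; n_S = 3X.
Total moles n_T = 1 + 2X.
Mole fractions y_i = n_i/n_T; Kp = p_S^3 / (p_V) with p_i = y_i·P.
This yields a degree-3 equation in X; solving on (0,1), X = 0.201.

X = 0.201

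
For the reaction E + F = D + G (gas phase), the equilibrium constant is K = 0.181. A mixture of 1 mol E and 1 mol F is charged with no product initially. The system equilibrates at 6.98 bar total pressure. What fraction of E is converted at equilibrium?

X = 0.298

Basis: 1 mol E initially; let X = conversion of E. Extent ξ = X.
Mole table: n_E = 1 − X; n_F = 1 − X; n_D = X; n_G = X.
Since Δν = 0, n_T = 2 throughout.
y_i = n_i/n_T, p_i = y_i·P. K = p_D p_G / (p_E p_F).
Substituting and setting equal to 0.181 gives a polynomial in X; the root in (0,1) is X = 0.298.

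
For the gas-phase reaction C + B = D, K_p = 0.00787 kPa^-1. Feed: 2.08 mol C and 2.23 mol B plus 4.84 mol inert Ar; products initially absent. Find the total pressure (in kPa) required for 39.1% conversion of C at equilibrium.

P = 480 kPa

Take 2.08 mol C as basis and let X be its fractional conversion, so ξ = 2.08X.
Mole table: n_C = 2.08 − 2.08X; n_B = 2.23 − 2.08X; n_D = 2.08X; n_I = 4.84 (inert).
Summing: n_T = 9.15 − 2.08X.
K_p = p_D / (p_C p_B) with p_i = (n_i/n_T)·P.
At X = 0.391: the mole-fraction product g(X) = Π y_i^ν_i = 3.778. Since K_p = g(X)·P^{-1}, P = (g/K_p)^(1/1) = (3.778/0.00787)^(1/1) = 480 kPa.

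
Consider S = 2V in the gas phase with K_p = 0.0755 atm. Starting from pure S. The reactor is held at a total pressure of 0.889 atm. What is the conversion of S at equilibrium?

Basis: 1 mol S initially; let X = conversion of S. Extent ξ = X.
Moles: n_S = 1 − X; n_V = 2X.
Summing: n_T = 1 + X.
y_i = n_i/n_T, p_i = y_i·P. K_p = p_V^2 / (p_S).
This yields a degree-2 equation in X; solving on (0,1), X = 0.144.

X = 0.144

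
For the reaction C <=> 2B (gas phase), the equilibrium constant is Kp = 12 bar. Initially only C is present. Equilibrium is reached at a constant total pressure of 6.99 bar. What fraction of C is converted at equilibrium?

X = 0.548

Take 1 mol C as basis and let X be its fractional conversion, so ξ = X.
At extent ξ: n_C = 1 − X; n_B = 2X.
Total moles n_T = 1 + X.
y_i = n_i/n_T, p_i = y_i·P. Kp = p_B^2 / (p_C).
Equating to 12 bar and solving on 0 < X < 1: X = 0.548.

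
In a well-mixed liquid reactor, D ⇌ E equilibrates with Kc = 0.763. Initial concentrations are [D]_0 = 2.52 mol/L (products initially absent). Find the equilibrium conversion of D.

X = 0.433

Let X = conversion of D; extent ξ = 2.52·X mol/L.
Concentrations: [D] = 2.52 − 2.52X; [E] = 2.52X.
Kc = [E] / ([D]).
Equating to 0.763: the physical root is X = 0.433.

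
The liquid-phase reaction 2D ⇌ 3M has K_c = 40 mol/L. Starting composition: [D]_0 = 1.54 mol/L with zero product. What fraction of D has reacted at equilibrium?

Let X = conversion of D; extent ξ = 1.54X/2 mol/L.
Concentrations: [D] = 1.54 − 1.54X; [M] = 2.31X.
K_c = [M]^3 / ([D]^2).
This equals 40 at X = 0.761 (the root in 0 < X < 1).

X = 0.761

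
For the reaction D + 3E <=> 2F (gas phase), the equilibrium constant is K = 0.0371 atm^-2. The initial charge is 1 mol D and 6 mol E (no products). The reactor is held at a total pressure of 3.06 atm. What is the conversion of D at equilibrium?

Let X = conversion of D (basis 1 mol D); extent of reaction ξ = X.
Moles: n_D = 1 − X; n_E = 6 − 3X; n_F = 2X.
Summing: n_T = 7 − 2X.
Mole fractions y_i = n_i/n_T; K = p_F^2 / (p_D p_E^3) with p_i = y_i·P.
Substituting and setting equal to 0.0371 atm^-2 gives a polynomial in X; the root in (0,1) is X = 0.392.

X = 0.392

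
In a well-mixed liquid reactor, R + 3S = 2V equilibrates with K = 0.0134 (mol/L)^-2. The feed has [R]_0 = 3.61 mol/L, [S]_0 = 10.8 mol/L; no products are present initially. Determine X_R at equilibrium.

Let X = conversion of R; extent ξ = 3.61·X mol/L.
Concentrations: [R] = 3.61 − 3.61X; [S] = 10.8 − 10.8X; [V] = 7.22X.
K = [V]^2 / ([R] [S]^3).
Equating to 0.0134 (mol/L)^-2: the physical root is X = 0.395.

X = 0.395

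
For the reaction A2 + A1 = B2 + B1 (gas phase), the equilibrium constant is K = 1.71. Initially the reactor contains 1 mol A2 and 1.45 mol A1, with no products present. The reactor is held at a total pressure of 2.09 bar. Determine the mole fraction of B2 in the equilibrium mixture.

Let X = conversion of A2 (basis 1 mol A2); extent of reaction ξ = X.
Mole table: n_A2 = 1 − X; n_A1 = 1.45 − X; n_B2 = X; n_B1 = X.
Total moles n_T = 2.45 (Δν = 0, constant).
y_i = n_i/n_T, p_i = y_i·P. K = p_B2 p_B1 / (p_A2 p_A1).
Substituting and setting equal to 1.71 gives a polynomial in X; the root in (0,1) is X = 0.667.
Then n_B2 = 0.667, n_T = 2.45, so y_B2 = 0.272.

y_B2 = 0.272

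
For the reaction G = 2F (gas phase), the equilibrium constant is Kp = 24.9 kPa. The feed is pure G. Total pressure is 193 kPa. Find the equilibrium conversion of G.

Take 1 mol G as basis and let X be its fractional conversion, so ξ = X.
At extent ξ: n_G = 1 − X; n_F = 2X.
Total moles n_T = 1 + X.
With p_i = (n_i/n_T)P, Kp = p_F^2 / (p_G).
This yields a degree-2 equation in X; solving on (0,1), X = 0.177.

X = 0.177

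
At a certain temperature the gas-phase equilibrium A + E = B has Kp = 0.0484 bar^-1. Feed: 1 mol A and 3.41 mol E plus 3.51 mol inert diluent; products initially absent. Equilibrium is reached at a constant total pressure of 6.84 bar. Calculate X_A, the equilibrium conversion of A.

Basis: 1 mol A initially; let X = conversion of A. Extent ξ = X.
Species balance: n_A = 1 − X; n_E = 3.41 − X; n_B = X; n_I = 3.51 (inert).
Total moles n_T = 7.92 − X.
With p_i = (n_i/n_T)P, Kp = p_B / (p_A p_E).
This yields a degree-2 equation in X; solving on (0,1), X = 0.122.

X = 0.122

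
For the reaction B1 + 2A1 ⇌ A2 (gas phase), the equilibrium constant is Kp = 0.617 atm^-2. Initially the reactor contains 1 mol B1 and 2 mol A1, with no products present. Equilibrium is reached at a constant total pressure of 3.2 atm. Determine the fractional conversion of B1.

X = 0.573

Basis: 1 mol B1 initially; let X = conversion of B1. Extent ξ = X.
Mole table: n_B1 = 1 − X; n_A1 = 2 − 2X; n_A2 = X.
Total moles n_T = 3 − 2X.
Mole fractions y_i = n_i/n_T; Kp = p_A2 / (p_B1 p_A1^2) with p_i = y_i·P.
This yields a degree-3 equation in X; solving on (0,1), X = 0.573.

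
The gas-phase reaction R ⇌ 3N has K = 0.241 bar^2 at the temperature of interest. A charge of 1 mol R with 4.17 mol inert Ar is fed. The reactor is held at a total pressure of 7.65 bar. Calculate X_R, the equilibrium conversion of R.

X = 0.157

Let X = conversion of R (basis 1 mol R); extent of reaction ξ = X.
At extent ξ: n_R = 1 − X; n_N = 3X; n_I = 4.17 (inert).
Total moles n_T = 5.17 + 2X.
With p_i = (n_i/n_T)P, K = p_N^3 / (p_R).
Substituting and setting equal to 0.241 bar^2 gives a polynomial in X; the root in (0,1) is X = 0.157.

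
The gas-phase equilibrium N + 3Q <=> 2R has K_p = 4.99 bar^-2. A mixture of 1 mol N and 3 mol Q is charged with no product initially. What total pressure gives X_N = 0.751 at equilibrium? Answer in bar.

P = 5.21 bar

Let X = conversion of N (basis 1 mol N); extent of reaction ξ = X.
Moles: n_N = 1 − X; n_Q = 3 − 3X; n_R = 2X.
Summing: n_T = 4 − 2X.
K_p = p_R^2 / (p_N p_Q^3) with p_i = (n_i/n_T)·P.
At X = 0.751: the mole-fraction product g(X) = Π y_i^ν_i = 135.6. Since K_p = g(X)·P^{-2}, P = (g/K_p)^(1/2) = (135.6/4.99)^(1/2) = 5.21 bar.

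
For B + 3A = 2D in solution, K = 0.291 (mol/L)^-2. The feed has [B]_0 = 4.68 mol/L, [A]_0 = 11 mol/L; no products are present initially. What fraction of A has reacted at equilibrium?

Let X = conversion of A; extent ξ = 11X/3 mol/L.
Concentrations: [B] = 4.68 − 3.67X; [A] = 11 − 11X; [D] = 7.33X.
K = [D]^2 / ([B] [A]^3).
Solving K = 0.291 for X ∈ (0,1): X = 0.688.

X = 0.688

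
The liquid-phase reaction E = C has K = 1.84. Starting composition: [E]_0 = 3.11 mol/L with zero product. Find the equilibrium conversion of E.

X = 0.648

Let X = conversion of E; extent ξ = 3.11·X mol/L.
Concentrations: [E] = 3.11 − 3.11X; [C] = 3.11X.
K = [C] / ([E]).
Equating to 1.84: the physical root is X = 0.648.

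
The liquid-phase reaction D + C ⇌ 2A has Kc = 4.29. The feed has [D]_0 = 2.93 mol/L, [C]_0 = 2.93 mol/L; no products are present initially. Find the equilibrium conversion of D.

X = 0.509

Let X = conversion of D; extent ξ = 2.93·X mol/L.
Concentrations: [D] = 2.93 − 2.93X; [C] = 2.93 − 2.93X; [A] = 5.86X.
Kc = [A]^2 / ([D] [C]).
This equals 4.29 at X = 0.509 (the root in 0 < X < 1).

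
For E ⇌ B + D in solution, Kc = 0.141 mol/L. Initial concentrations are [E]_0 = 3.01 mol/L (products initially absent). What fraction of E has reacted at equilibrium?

Let X = conversion of E; extent ξ = 3.01·X mol/L.
Concentrations: [E] = 3.01 − 3.01X; [B] = 3.01X; [D] = 3.01X.
Kc = [B] [D] / ([E]).
This equals 0.141 at X = 0.194 (the root in 0 < X < 1).

X = 0.194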